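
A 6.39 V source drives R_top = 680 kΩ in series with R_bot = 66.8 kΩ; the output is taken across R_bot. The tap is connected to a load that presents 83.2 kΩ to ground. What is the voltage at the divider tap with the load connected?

V_out ≈ 0.330 V

The load sits in parallel with R_bot: R_bot‖R_L = (66.8 × 83.2) / (66.8 + 83.2) = 37.05 kΩ.
V_out = 6.39 × 37.05 / (680 + 37.05) = 6.39 × 37.05/717.1 = 0.330 V.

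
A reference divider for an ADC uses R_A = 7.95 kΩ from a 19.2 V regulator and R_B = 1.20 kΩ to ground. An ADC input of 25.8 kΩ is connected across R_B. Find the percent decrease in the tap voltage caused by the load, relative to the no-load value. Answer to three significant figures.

3.88 %

The divider's output (Thévenin) resistance is R_A‖R_B = 1.043 kΩ.
Fractional drop under load = R_th/(R_th + R_L) = 1.043 / (1.043 + 25.8) = 0.03884.
So the output falls by 3.88 %.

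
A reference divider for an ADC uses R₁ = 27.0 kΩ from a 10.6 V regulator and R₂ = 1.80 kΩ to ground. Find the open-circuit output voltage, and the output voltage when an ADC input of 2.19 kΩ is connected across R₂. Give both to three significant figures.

Open-circuit: V = 10.6 × 1.80/(27.0 + 1.80) = 0.662 V.
With the load, R₂ becomes R₂‖R_L = 0.9880 kΩ, so V = 10.6 × 0.9880/27.99 = 0.374 V.

Unloaded: 0.662 V; loaded: 0.374 V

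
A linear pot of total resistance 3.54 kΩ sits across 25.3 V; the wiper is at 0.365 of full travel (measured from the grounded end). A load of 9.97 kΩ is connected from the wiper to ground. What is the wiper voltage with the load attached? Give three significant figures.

V ≈ 8.53 V

The wiper splits the pot into (1−α)R = 2.248 kΩ above and αR = 1.292 kΩ below.
Lower section ‖ load = 1.144 kΩ.
V_wiper = 25.3 × 1.144/(2.248 + 1.144) = 8.53 V.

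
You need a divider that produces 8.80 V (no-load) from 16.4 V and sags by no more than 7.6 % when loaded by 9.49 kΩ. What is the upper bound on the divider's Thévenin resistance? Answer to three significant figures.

R_th ≤ 781 Ω

Loading drop = R_th/(R_th + R_L) ≤ 0.0760, so R_th ≤ R_L · ε/(1−ε) = 9.49 kΩ × 0.0760/0.9240 = 781 Ω.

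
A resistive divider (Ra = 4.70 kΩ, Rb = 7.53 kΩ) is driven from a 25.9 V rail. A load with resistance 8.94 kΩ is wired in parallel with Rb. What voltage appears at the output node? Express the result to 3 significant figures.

The load sits in parallel with Rb: Rb‖R_L = (7.53 × 8.94) / (7.53 + 8.94) = 4.087 kΩ.
V_out = 25.9 × 4.087 / (4.70 + 4.087) = 25.9 × 4.087/8.787 = 12.0 V.
(Unloaded it would have been 15.9 V.)

V_out ≈ 12.0 V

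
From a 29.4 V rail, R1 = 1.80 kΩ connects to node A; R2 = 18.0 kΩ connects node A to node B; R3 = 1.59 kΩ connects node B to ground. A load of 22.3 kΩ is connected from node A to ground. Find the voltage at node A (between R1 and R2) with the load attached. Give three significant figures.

Below node A the series string R2+R3 = 19.59 kΩ sits in parallel with the 22.3 kΩ load: 10.43 kΩ.
V_A = 29.4 × 10.43/(1.80 + 10.43) = 25.1 V.

V ≈ 25.1 V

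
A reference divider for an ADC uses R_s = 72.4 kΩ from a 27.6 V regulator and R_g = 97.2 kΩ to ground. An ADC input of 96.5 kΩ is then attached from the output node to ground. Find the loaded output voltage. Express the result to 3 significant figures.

V_out ≈ 11.1 V

The load sits in parallel with R_g: R_g‖R_L = (97.2 × 96.5) / (97.2 + 96.5) = 48.42 kΩ.
V_out = 27.6 × 48.42 / (72.4 + 48.42) = 27.6 × 48.42/120.8 = 11.1 V.
(Unloaded it would have been 15.8 V.)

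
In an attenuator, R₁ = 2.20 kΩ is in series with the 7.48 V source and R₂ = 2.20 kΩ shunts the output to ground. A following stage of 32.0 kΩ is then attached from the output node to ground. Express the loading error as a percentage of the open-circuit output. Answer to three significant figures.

The divider's output (Thévenin) resistance is R₁‖R₂ = 1.100 kΩ.
Fractional drop under load = R_th/(R_th + R_L) = 1.100 / (1.100 + 32.0) = 0.03323.
So the output falls by 3.32 %.

3.32 %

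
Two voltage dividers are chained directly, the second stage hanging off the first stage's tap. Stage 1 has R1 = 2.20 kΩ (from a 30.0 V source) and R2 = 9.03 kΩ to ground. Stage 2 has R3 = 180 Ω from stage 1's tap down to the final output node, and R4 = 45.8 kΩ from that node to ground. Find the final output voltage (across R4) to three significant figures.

Stage 2 presents R3+R4 = 45980 Ω as a load on stage 1's tap.
Stage 1's lower leg becomes R2‖(R3+R4) = 7548 Ω, so V_mid = 30.0 × 7548/9748 = 23.23 V.
Stage 2 is itself unloaded: V_out = V_mid × R4/(R3+R4) = 23.23 × 45800/45980 = 23.1 V.

V_out ≈ 23.1 V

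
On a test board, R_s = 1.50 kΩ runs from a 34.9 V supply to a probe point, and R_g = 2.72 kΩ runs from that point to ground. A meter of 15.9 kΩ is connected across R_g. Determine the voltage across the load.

The load sits in parallel with R_g: R_g‖R_L = (2.72 × 15.9) / (2.72 + 15.9) = 2.323 kΩ.
V_out = 34.9 × 2.323 / (1.50 + 2.323) = 34.9 × 2.323/3.823 = 21.2 V.

V_out ≈ 21.2 V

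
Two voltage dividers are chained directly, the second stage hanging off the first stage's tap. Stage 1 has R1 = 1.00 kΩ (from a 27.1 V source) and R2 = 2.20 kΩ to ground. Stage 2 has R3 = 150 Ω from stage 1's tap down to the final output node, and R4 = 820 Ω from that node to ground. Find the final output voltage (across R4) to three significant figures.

Stage 2 presents R3+R4 = 970.0 Ω as a load on stage 1's tap.
Stage 1's lower leg becomes R2‖(R3+R4) = 673.2 Ω, so V_mid = 27.1 × 673.2/1673 = 10.90 V.
Stage 2 is itself unloaded: V_out = V_mid × R4/(R3+R4) = 10.90 × 820/970.0 = 9.22 V.

V_out ≈ 9.22 V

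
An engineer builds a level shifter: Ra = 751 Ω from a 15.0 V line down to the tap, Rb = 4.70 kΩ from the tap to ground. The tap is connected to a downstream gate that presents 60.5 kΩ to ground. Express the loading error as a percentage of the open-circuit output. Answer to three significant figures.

1.06 %

The divider's output (Thévenin) resistance is Ra‖Rb = 647.5 Ω.
Fractional drop under load = R_th/(R_th + R_L) = 647.5 / (647.5 + 60500) = 0.01059.
So the output falls by 1.06 %.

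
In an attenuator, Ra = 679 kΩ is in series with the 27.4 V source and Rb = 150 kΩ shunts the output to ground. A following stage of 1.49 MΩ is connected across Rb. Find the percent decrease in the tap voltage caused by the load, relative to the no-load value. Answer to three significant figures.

The divider's output (Thévenin) resistance is Ra‖Rb = 122.9 kΩ.
Fractional drop under load = R_th/(R_th + R_L) = 122.9 / (122.9 + 1490) = 0.07617.
So the output falls by 7.62 %.

7.62 %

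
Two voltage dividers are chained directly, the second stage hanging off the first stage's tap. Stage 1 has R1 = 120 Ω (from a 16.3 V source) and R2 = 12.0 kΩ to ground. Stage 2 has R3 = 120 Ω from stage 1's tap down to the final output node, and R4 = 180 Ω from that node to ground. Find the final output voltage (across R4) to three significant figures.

V_out ≈ 6.94 V

Stage 2 presents R3+R4 = 300.0 Ω as a load on stage 1's tap.
Stage 1's lower leg becomes R2‖(R3+R4) = 292.7 Ω, so V_mid = 16.3 × 292.7/412.7 = 11.56 V.
Stage 2 is itself unloaded: V_out = V_mid × R4/(R3+R4) = 11.56 × 180/300.0 = 6.94 V.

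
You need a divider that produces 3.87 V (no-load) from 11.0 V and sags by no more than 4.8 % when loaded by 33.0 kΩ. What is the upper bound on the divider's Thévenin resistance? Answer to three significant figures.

Loading drop = R_th/(R_th + R_L) ≤ 0.0480, so R_th ≤ R_L · ε/(1−ε) = 33.0 kΩ × 0.0480/0.9520 = 1.66 kΩ.

R_th ≤ 1.66 kΩ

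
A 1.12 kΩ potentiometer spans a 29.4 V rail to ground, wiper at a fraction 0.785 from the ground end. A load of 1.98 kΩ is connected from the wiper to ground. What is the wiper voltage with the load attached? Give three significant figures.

V ≈ 21.1 V

The wiper splits the pot into (1−α)R = 240.8 Ω above and αR = 879.2 Ω below.
Lower section ‖ load = 608.8 Ω.
V_wiper = 29.4 × 608.8/(240.8 + 608.8) = 21.1 V.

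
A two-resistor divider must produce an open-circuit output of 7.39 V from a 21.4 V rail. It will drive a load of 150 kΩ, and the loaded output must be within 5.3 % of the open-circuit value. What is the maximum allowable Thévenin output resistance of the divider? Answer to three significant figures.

Loading drop = R_th/(R_th + R_L) ≤ 0.0530, so R_th ≤ R_L · ε/(1−ε) = 150 kΩ × 0.0530/0.9470 = 8.39 kΩ.
(Any R1, R2 with R2/(R1+R2) = 0.345 and R1‖R2 ≤ 8.39 kΩ will meet the spec.)

R_th ≤ 8.39 kΩ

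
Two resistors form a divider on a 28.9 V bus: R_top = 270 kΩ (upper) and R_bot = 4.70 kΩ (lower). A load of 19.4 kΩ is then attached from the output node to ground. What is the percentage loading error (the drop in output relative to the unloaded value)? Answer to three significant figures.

The divider's output (Thévenin) resistance is R_top‖R_bot = 4.620 kΩ.
Fractional drop under load = R_th/(R_th + R_L) = 4.620 / (4.620 + 19.4) = 0.1923.
So the output falls by 19.2 %.

19.2 %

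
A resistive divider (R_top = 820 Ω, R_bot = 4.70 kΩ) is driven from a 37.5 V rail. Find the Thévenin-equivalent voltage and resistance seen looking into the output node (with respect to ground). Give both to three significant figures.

V_th = 31.9 V, R_th = 698 Ω

V_th is the open-circuit tap voltage: 37.5 × 4700/(820 + 4700) = 31.9 V.
With the supply zeroed, R_top and R_bot appear in parallel from the tap: R_th = R_top‖R_bot = (820 × 4700)/5520 = 698 Ω.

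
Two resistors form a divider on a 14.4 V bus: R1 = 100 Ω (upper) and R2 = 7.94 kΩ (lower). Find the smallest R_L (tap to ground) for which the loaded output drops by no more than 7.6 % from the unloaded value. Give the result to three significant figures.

Output resistance R_th = R1‖R2 = (100 × 7940)/8040 = 98.76 Ω.
The fractional drop is R_th/(R_th + R_L); requiring this ≤ 0.0760 gives R_L ≥ R_th(1/0.0760 − 1) = 98.76 × 12.16 = 1.20 kΩ.

R_L(min) ≈ 1.20 kΩ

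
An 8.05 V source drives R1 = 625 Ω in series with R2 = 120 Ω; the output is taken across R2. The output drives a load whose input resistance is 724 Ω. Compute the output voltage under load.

V_out ≈ 1.14 V

The load sits in parallel with R2: R2‖R_L = (120 × 724) / (120 + 724) = 102.9 Ω.
V_out = 8.05 × 102.9 / (625 + 102.9) = 8.05 × 102.9/727.9 = 1.14 V.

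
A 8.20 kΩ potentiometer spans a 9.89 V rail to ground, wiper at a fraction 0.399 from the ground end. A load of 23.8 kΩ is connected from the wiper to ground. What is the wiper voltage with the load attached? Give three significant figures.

The wiper splits the pot into (1−α)R = 4.928 kΩ above and αR = 3.272 kΩ below.
Lower section ‖ load = 2.876 kΩ.
V_wiper = 9.89 × 2.876/(4.928 + 2.876) = 3.64 V.

V ≈ 3.64 V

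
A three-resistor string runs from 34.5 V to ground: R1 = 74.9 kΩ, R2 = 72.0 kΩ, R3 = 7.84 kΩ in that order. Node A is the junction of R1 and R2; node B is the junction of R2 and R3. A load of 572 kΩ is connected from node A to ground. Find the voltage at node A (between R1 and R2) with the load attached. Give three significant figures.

Below node A the series string R2+R3 = 79.84 kΩ sits in parallel with the 572 kΩ load: 70.06 kΩ.
V_A = 34.5 × 70.06/(74.9 + 70.06) = 16.7 V.

V ≈ 16.7 V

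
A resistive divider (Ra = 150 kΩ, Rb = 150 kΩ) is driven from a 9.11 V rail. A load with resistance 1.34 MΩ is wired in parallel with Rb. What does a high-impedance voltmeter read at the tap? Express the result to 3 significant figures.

V_out ≈ 4.31 V

The load sits in parallel with Rb: Rb‖R_L = (150 × 1340) / (150 + 1340) = 134.9 kΩ.
V_out = 9.11 × 134.9 / (150 + 134.9) = 9.11 × 134.9/284.9 = 4.31 V.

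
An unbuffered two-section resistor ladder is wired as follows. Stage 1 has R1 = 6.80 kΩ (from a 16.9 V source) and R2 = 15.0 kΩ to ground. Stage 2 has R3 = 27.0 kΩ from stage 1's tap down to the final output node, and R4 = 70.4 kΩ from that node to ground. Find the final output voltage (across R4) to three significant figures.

V_out ≈ 8.02 V

Stage 2 presents R3+R4 = 97.40 kΩ as a load on stage 1's tap.
Stage 1's lower leg becomes R2‖(R3+R4) = 13.00 kΩ, so V_mid = 16.9 × 13.00/19.80 = 11.10 V.
Stage 2 is itself unloaded: V_out = V_mid × R4/(R3+R4) = 11.10 × 70.4/97.40 = 8.02 V.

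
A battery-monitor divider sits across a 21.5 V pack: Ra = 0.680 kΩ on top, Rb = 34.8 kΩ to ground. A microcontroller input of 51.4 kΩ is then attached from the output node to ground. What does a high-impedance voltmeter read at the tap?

V_out ≈ 20.8 V

The load sits in parallel with Rb: Rb‖R_L = (34800 × 51400) / (34800 + 51400) = 20750 Ω.
V_out = 21.5 × 20750 / (680 + 20750) = 21.5 × 20750/21430 = 20.8 V.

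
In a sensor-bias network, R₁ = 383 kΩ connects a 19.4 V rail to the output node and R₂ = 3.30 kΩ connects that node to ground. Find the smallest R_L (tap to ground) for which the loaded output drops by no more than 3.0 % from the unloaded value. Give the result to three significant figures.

Output resistance R_th = R₁‖R₂ = (383 × 3.30)/386.3 = 3.272 kΩ.
The fractional drop is R_th/(R_th + R_L); requiring this ≤ 0.0300 gives R_L ≥ R_th(1/0.0300 − 1) = 3.272 × 32.33 = 106 kΩ.

R_L(min) ≈ 106 kΩ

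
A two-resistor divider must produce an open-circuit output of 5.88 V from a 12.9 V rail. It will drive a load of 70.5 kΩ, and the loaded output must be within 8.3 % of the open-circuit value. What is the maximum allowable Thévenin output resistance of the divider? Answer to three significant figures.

R_th ≤ 6.38 kΩ

Loading drop = R_th/(R_th + R_L) ≤ 0.0830, so R_th ≤ R_L · ε/(1−ε) = 70.5 kΩ × 0.0830/0.9170 = 6.38 kΩ.
(Any R1, R2 with R2/(R1+R2) = 0.456 and R1‖R2 ≤ 6.38 kΩ will meet the spec.)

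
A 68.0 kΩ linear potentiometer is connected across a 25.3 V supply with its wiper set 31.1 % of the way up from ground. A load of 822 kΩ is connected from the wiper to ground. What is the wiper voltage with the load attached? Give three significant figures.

The wiper splits the pot into (1−α)R = 46.85 kΩ above and αR = 21.15 kΩ below.
Lower section ‖ load = 20.62 kΩ.
V_wiper = 25.3 × 20.62/(46.85 + 20.62) = 7.73 V.

V ≈ 7.73 V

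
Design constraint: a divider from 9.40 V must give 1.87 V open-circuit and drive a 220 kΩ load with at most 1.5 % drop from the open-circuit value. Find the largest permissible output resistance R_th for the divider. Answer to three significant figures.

R_th ≤ 3.35 kΩ

Loading drop = R_th/(R_th + R_L) ≤ 0.0150, so R_th ≤ R_L · ε/(1−ε) = 220 kΩ × 0.0150/0.9850 = 3.35 kΩ.
(Any R1, R2 with R2/(R1+R2) = 0.199 and R1‖R2 ≤ 3.35 kΩ will meet the spec.)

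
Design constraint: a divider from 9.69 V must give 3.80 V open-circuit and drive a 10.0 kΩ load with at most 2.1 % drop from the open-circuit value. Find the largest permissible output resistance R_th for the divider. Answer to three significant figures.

R_th ≤ 215 Ω

Loading drop = R_th/(R_th + R_L) ≤ 0.0210, so R_th ≤ R_L · ε/(1−ε) = 10.0 kΩ × 0.0210/0.9790 = 215 Ω.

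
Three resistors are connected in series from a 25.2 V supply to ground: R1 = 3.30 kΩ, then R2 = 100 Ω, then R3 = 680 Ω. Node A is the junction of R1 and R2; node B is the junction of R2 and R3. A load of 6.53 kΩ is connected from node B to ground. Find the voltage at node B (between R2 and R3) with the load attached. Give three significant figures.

V ≈ 3.86 V

At node B, R3 is in parallel with the load: R3‖R_L = 615.9 Ω.
Below node A the resistance is R2 + (R3‖R_L) = 715.9 Ω, so V_A = 25.2 × 715.9/4016 = 4.492 V.
Then V_B = V_A × (R3‖R_L)/(R2 + R3‖R_L) = 4.492 × 615.9/715.9 = 3.86 V.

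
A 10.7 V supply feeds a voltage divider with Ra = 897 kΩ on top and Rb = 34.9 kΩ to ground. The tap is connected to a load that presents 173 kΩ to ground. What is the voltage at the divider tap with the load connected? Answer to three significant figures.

The load sits in parallel with Rb: Rb‖R_L = (34.9 × 173) / (34.9 + 173) = 29.04 kΩ.
V_out = 10.7 × 29.04 / (897 + 29.04) = 10.7 × 29.04/926.0 = 0.336 V.

V_out ≈ 0.336 V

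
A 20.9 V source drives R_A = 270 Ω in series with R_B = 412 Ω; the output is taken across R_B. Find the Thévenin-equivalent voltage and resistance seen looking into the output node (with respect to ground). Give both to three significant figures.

V_th is the open-circuit tap voltage: 20.9 × 412/(270 + 412) = 12.6 V.
With the supply zeroed, R_A and R_B appear in parallel from the tap: R_th = R_A‖R_B = (270 × 412)/682.0 = 163 Ω.

V_th = 12.6 V, R_th = 163 Ω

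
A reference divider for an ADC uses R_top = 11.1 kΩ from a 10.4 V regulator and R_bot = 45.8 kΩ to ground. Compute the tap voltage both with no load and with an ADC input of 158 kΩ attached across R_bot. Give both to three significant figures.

Unloaded: 8.37 V; loaded: 7.92 V

Open-circuit: V = 10.4 × 45.8/(11.1 + 45.8) = 8.37 V.
With the load, R_bot becomes R_bot‖R_L = 35.51 kΩ, so V = 10.4 × 35.51/46.61 = 7.92 V.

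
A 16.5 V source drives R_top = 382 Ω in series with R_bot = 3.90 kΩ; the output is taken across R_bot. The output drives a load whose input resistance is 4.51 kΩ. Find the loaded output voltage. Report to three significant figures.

V_out ≈ 14.0 V

The load sits in parallel with R_bot: R_bot‖R_L = (3900 × 4510) / (3900 + 4510) = 2091 Ω.
V_out = 16.5 × 2091 / (382 + 2091) = 16.5 × 2091/2473 = 14.0 V.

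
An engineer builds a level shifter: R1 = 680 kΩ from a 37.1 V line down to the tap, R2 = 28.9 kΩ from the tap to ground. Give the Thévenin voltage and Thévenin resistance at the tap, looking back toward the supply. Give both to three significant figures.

V_th = 1.51 V, R_th = 27.7 kΩ

V_th is the open-circuit tap voltage: 37.1 × 28.9/(680 + 28.9) = 1.51 V.
With the supply zeroed, R1 and R2 appear in parallel from the tap: R_th = R1‖R2 = (680 × 28.9)/708.9 = 27.7 kΩ.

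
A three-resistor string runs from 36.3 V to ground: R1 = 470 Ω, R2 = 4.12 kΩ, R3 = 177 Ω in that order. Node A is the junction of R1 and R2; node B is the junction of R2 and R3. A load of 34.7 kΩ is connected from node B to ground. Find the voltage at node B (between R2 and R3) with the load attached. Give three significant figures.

V ≈ 1.34 V

At node B, R3 is in parallel with the load: R3‖R_L = 176.1 Ω.
Below node A the resistance is R2 + (R3‖R_L) = 4296 Ω, so V_A = 36.3 × 4296/4766 = 32.72 V.
Then V_B = V_A × (R3‖R_L)/(R2 + R3‖R_L) = 32.72 × 176.1/4296 = 1.34 V.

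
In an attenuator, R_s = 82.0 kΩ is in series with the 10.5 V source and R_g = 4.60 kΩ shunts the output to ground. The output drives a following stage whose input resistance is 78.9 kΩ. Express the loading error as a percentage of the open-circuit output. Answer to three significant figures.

5.23 %

The divider's output (Thévenin) resistance is R_s‖R_g = 4.356 kΩ.
Fractional drop under load = R_th/(R_th + R_L) = 4.356 / (4.356 + 78.9) = 0.05232.
So the output falls by 5.23 %.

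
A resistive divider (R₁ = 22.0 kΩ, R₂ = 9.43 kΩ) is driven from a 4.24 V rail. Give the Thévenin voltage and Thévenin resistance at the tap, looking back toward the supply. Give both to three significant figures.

V_th is the open-circuit tap voltage: 4.24 × 9.43/(22.0 + 9.43) = 1.27 V.
With the supply zeroed, R₁ and R₂ appear in parallel from the tap: R_th = R₁‖R₂ = (22.0 × 9.43)/31.43 = 6.60 kΩ.

V_th = 1.27 V, R_th = 6.60 kΩ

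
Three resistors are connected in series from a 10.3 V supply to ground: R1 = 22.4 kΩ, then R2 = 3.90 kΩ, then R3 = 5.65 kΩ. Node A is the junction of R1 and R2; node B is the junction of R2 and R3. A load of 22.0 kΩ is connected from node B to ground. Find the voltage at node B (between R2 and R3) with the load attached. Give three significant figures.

V ≈ 1.50 V

At node B, R3 is in parallel with the load: R3‖R_L = 4.495 kΩ.
Below node A the resistance is R2 + (R3‖R_L) = 8.395 kΩ, so V_A = 10.3 × 8.395/30.80 = 2.808 V.
Then V_B = V_A × (R3‖R_L)/(R2 + R3‖R_L) = 2.808 × 4.495/8.395 = 1.50 V.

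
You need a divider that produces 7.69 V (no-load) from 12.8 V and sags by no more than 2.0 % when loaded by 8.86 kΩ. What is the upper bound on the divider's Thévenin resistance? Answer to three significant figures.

Loading drop = R_th/(R_th + R_L) ≤ 0.0200, so R_th ≤ R_L · ε/(1−ε) = 8.86 kΩ × 0.0200/0.9800 = 181 Ω.

R_th ≤ 181 Ω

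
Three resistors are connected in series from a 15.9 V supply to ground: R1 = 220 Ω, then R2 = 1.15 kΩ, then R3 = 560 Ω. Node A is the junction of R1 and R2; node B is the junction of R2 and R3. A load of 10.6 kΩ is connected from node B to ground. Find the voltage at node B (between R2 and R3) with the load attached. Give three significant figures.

V ≈ 4.45 V

At node B, R3 is in parallel with the load: R3‖R_L = 531.9 Ω.
Below node A the resistance is R2 + (R3‖R_L) = 1682 Ω, so V_A = 15.9 × 1682/1902 = 14.06 V.
Then V_B = V_A × (R3‖R_L)/(R2 + R3‖R_L) = 14.06 × 531.9/1682 = 4.45 V.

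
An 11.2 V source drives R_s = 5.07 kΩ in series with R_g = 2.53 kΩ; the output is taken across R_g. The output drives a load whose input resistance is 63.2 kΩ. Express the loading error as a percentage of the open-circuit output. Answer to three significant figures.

2.60 %

The divider's output (Thévenin) resistance is R_s‖R_g = 1.688 kΩ.
Fractional drop under load = R_th/(R_th + R_L) = 1.688 / (1.688 + 63.2) = 0.02601.
So the output falls by 2.60 %.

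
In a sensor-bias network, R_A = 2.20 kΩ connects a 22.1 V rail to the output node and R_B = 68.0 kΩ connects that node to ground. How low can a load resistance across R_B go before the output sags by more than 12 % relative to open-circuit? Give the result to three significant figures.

Output resistance R_th = R_A‖R_B = (2.20 × 68.0)/70.20 = 2.131 kΩ.
The fractional drop is R_th/(R_th + R_L); requiring this ≤ 0.120 gives R_L ≥ R_th(1/0.120 − 1) = 2.131 × 7.333 = 15.6 kΩ.

R_L(min) ≈ 15.6 kΩ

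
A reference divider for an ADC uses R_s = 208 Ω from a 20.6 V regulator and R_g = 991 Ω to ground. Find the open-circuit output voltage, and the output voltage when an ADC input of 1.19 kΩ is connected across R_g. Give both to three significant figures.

Open-circuit: V = 20.6 × 991/(208 + 991) = 17.0 V.
With the load, R_g becomes R_g‖R_L = 540.7 Ω, so V = 20.6 × 540.7/748.7 = 14.9 V.

Unloaded: 17.0 V; loaded: 14.9 V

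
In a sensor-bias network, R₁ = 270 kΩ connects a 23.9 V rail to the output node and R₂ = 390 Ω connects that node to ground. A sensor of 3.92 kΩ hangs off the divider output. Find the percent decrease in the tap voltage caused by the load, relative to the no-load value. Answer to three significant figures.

Unloaded V = 23.9 × 390/270400 = 0.034472 V.
Loaded: R₂‖R_L = 354.7 Ω, giving V = 23.9 × 354.7/270400 = 0.031357 V.
Drop = (0.034472 − 0.031357) / 0.034472 = 9.04 %.

9.04 %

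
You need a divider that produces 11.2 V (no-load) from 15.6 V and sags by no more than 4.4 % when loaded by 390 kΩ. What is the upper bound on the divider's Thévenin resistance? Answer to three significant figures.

R_th ≤ 17.9 kΩ

Loading drop = R_th/(R_th + R_L) ≤ 0.0440, so R_th ≤ R_L · ε/(1−ε) = 390 kΩ × 0.0440/0.9560 = 17.9 kΩ.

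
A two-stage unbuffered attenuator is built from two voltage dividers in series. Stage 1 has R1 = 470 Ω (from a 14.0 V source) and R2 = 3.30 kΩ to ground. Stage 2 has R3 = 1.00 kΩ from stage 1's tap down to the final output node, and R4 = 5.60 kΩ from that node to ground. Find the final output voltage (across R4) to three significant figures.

Stage 2 presents R3+R4 = 6600 Ω as a load on stage 1's tap.
Stage 1's lower leg becomes R2‖(R3+R4) = 2200 Ω, so V_mid = 14.0 × 2200/2670 = 11.54 V.
Stage 2 is itself unloaded: V_out = V_mid × R4/(R3+R4) = 11.54 × 5600/6600 = 9.79 V.

V_out ≈ 9.79 V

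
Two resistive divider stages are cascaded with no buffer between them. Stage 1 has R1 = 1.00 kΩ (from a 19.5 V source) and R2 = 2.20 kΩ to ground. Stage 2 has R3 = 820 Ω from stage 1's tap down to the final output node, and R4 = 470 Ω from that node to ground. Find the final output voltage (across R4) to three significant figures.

Stage 2 presents R3+R4 = 1290 Ω as a load on stage 1's tap.
Stage 1's lower leg becomes R2‖(R3+R4) = 813.2 Ω, so V_mid = 19.5 × 813.2/1813 = 8.745 V.
Stage 2 is itself unloaded: V_out = V_mid × R4/(R3+R4) = 8.745 × 470/1290 = 3.19 V.

V_out ≈ 3.19 V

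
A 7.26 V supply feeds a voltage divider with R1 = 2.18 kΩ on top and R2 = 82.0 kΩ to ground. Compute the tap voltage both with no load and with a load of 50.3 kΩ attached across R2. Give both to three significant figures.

Open-circuit: V = 7.26 × 82.0/(2.18 + 82.0) = 7.07 V.
With the load, R2 becomes R2‖R_L = 31.18 kΩ, so V = 7.26 × 31.18/33.36 = 6.79 V.

Unloaded: 7.07 V; loaded: 6.79 V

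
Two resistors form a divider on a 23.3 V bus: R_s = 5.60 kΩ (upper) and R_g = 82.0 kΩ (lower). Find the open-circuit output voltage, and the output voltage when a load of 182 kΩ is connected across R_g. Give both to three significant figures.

Unloaded: 21.8 V; loaded: 21.2 V

Open-circuit: V = 23.3 × 82.0/(5.60 + 82.0) = 21.8 V.
With the load, R_g becomes R_g‖R_L = 56.53 kΩ, so V = 23.3 × 56.53/62.13 = 21.2 V.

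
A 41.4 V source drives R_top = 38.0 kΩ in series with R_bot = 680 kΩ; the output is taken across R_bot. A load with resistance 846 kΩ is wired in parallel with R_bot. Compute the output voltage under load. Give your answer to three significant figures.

V_out ≈ 37.6 V

The load sits in parallel with R_bot: R_bot‖R_L = (680 × 846) / (680 + 846) = 377.0 kΩ.
V_out = 41.4 × 377.0 / (38.0 + 377.0) = 41.4 × 377.0/415.0 = 37.6 V.
(Unloaded it would have been 39.2 V.)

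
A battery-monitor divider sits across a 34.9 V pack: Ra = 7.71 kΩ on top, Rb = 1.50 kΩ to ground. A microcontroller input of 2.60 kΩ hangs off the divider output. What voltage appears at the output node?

V_out ≈ 3.83 V

The load sits in parallel with Rb: Rb‖R_L = (1.50 × 2.60) / (1.50 + 2.60) = 0.9512 kΩ.
V_out = 34.9 × 0.9512 / (7.71 + 0.9512) = 34.9 × 0.9512/8.661 = 3.83 V.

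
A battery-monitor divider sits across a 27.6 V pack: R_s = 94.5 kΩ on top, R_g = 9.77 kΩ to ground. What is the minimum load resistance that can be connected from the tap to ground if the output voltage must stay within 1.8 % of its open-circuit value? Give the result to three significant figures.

R_L(min) ≈ 483 kΩ

Output resistance R_th = R_s‖R_g = (94.5 × 9.77)/104.3 = 8.855 kΩ.
The fractional drop is R_th/(R_th + R_L); requiring this ≤ 0.0180 gives R_L ≥ R_th(1/0.0180 − 1) = 8.855 × 54.56 = 483 kΩ.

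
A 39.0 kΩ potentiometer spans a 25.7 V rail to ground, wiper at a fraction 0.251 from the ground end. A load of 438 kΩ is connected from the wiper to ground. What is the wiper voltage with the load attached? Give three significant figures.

The wiper splits the pot into (1−α)R = 29.21 kΩ above and αR = 9.789 kΩ below.
Lower section ‖ load = 9.575 kΩ.
V_wiper = 25.7 × 9.575/(29.21 + 9.575) = 6.34 V.

V ≈ 6.34 V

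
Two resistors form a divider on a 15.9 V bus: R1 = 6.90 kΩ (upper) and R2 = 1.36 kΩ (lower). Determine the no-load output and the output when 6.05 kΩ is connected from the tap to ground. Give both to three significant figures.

Open-circuit: V = 15.9 × 1.36/(6.90 + 1.36) = 2.62 V.
With the load, R2 becomes R2‖R_L = 1.110 kΩ, so V = 15.9 × 1.110/8.010 = 2.20 V.

Unloaded: 2.62 V; loaded: 2.20 V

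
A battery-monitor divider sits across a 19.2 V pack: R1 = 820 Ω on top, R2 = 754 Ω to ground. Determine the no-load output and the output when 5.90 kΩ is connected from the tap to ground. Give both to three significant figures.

Unloaded: 9.20 V; loaded: 8.62 V

Open-circuit: V = 19.2 × 754/(820 + 754) = 9.20 V.
With the load, R2 becomes R2‖R_L = 668.6 Ω, so V = 19.2 × 668.6/1489 = 8.62 V.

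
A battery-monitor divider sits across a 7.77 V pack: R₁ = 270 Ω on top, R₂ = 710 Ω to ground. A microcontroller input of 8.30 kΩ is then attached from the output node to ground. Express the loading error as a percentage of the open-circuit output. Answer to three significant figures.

2.30 %

The divider's output (Thévenin) resistance is R₁‖R₂ = 195.6 Ω.
Fractional drop under load = R_th/(R_th + R_L) = 195.6 / (195.6 + 8300) = 0.02303.
So the output falls by 2.30 %.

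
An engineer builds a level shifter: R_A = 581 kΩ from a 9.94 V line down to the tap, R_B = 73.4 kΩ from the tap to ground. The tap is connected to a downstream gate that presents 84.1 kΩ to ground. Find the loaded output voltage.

The load sits in parallel with R_B: R_B‖R_L = (73.4 × 84.1) / (73.4 + 84.1) = 39.19 kΩ.
V_out = 9.94 × 39.19 / (581 + 39.19) = 9.94 × 39.19/620.2 = 0.628 V.

V_out ≈ 0.628 V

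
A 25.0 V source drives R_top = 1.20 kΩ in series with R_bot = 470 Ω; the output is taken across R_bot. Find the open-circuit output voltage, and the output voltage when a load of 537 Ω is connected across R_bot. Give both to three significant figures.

Open-circuit: V = 25.0 × 470/(1200 + 470) = 7.04 V.
With the load, R_bot becomes R_bot‖R_L = 250.6 Ω, so V = 25.0 × 250.6/1451 = 4.32 V.

Unloaded: 7.04 V; loaded: 4.32 V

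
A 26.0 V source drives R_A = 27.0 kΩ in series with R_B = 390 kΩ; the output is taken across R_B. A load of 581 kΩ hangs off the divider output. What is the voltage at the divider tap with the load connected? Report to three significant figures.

The load sits in parallel with R_B: R_B‖R_L = (390 × 581) / (390 + 581) = 233.4 kΩ.
V_out = 26.0 × 233.4 / (27.0 + 233.4) = 26.0 × 233.4/260.4 = 23.3 V.

V_out ≈ 23.3 V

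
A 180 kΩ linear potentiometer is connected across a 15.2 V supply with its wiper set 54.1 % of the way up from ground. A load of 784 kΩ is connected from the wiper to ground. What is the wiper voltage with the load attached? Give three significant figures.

The wiper splits the pot into (1−α)R = 82.62 kΩ above and αR = 97.38 kΩ below.
Lower section ‖ load = 86.62 kΩ.
V_wiper = 15.2 × 86.62/(82.62 + 86.62) = 7.78 V.

V ≈ 7.78 V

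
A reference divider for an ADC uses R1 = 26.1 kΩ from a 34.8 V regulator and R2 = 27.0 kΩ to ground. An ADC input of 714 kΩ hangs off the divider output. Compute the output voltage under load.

The load sits in parallel with R2: R2‖R_L = (27.0 × 714) / (27.0 + 714) = 26.02 kΩ.
V_out = 34.8 × 26.02 / (26.1 + 26.02) = 34.8 × 26.02/52.12 = 17.4 V.
(Unloaded it would have been 17.7 V.)

V_out ≈ 17.4 V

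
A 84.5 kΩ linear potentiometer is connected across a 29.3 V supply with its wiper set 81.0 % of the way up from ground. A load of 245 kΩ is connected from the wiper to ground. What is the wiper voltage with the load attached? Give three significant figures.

The wiper splits the pot into (1−α)R = 16.05 kΩ above and αR = 68.44 kΩ below.
Lower section ‖ load = 53.50 kΩ.
V_wiper = 29.3 × 53.50/(16.05 + 53.50) = 22.5 V.

V ≈ 22.5 V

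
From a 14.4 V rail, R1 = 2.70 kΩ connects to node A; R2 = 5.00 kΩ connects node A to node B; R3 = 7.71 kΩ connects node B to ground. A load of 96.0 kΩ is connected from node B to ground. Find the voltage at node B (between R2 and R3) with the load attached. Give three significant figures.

V ≈ 6.93 V

At node B, R3 is in parallel with the load: R3‖R_L = 7.137 kΩ.
Below node A the resistance is R2 + (R3‖R_L) = 12.14 kΩ, so V_A = 14.4 × 12.14/14.84 = 11.78 V.
Then V_B = V_A × (R3‖R_L)/(R2 + R3‖R_L) = 11.78 × 7.137/12.14 = 6.93 V.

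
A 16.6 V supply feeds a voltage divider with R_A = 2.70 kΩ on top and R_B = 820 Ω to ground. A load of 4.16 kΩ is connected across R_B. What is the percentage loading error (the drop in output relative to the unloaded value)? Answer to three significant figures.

Unloaded V = 16.6 × 820/3520 = 3.8670 V.
Loaded: R_B‖R_L = 685.0 Ω, giving V = 16.6 × 685.0/3385 = 3.3592 V.
Drop = (3.8670 − 3.3592) / 3.8670 = 13.1 %.

13.1 %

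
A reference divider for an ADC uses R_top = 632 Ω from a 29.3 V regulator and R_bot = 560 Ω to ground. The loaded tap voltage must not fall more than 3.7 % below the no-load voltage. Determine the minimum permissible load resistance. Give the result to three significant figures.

Output resistance R_th = R_top‖R_bot = (632 × 560)/1192 = 296.9 Ω.
The fractional drop is R_th/(R_th + R_L); requiring this ≤ 0.0370 gives R_L ≥ R_th(1/0.0370 − 1) = 296.9 × 26.03 = 7.73 kΩ.

R_L(min) ≈ 7.73 kΩ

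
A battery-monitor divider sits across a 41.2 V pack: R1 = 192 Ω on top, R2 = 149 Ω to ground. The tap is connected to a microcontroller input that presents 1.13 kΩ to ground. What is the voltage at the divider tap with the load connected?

The load sits in parallel with R2: R2‖R_L = (149 × 1130) / (149 + 1130) = 131.6 Ω.
V_out = 41.2 × 131.6 / (192 + 131.6) = 41.2 × 131.6/323.6 = 16.8 V.

V_out ≈ 16.8 V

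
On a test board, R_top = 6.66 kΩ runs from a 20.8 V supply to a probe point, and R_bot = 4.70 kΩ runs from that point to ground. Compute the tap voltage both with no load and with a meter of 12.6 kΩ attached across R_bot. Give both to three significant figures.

Open-circuit: V = 20.8 × 4.70/(6.66 + 4.70) = 8.61 V.
With the load, R_bot becomes R_bot‖R_L = 3.423 kΩ, so V = 20.8 × 3.423/10.08 = 7.06 V.

Unloaded: 8.61 V; loaded: 7.06 V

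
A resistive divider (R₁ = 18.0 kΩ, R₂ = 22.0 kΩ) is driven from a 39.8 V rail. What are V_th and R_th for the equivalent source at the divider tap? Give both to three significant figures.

V_th is the open-circuit tap voltage: 39.8 × 22.0/(18.0 + 22.0) = 21.9 V.
With the supply zeroed, R₁ and R₂ appear in parallel from the tap: R_th = R₁‖R₂ = (18.0 × 22.0)/40.00 = 9.90 kΩ.

V_th = 21.9 V, R_th = 9.90 kΩ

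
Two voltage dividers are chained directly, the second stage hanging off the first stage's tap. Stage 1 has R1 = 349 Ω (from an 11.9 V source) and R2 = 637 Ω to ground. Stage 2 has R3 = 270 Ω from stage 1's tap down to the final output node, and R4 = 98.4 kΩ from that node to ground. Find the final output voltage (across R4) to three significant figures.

V_out ≈ 7.65 V

Stage 2 presents R3+R4 = 98670 Ω as a load on stage 1's tap.
Stage 1's lower leg becomes R2‖(R3+R4) = 632.9 Ω, so V_mid = 11.9 × 632.9/981.9 = 7.670 V.
Stage 2 is itself unloaded: V_out = V_mid × R4/(R3+R4) = 7.670 × 98400/98670 = 7.65 V.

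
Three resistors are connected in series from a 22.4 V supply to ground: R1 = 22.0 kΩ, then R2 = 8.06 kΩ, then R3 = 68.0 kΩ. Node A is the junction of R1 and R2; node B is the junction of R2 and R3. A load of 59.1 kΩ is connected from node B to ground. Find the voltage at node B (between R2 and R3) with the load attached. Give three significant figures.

At node B, R3 is in parallel with the load: R3‖R_L = 31.62 kΩ.
Below node A the resistance is R2 + (R3‖R_L) = 39.68 kΩ, so V_A = 22.4 × 39.68/61.68 = 14.41 V.
Then V_B = V_A × (R3‖R_L)/(R2 + R3‖R_L) = 14.41 × 31.62/39.68 = 11.5 V.

V ≈ 11.5 V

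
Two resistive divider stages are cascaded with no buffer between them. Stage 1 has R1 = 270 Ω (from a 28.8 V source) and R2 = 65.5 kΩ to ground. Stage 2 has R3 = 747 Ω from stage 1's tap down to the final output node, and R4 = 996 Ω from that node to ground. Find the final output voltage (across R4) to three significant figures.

V_out ≈ 14.2 V

Stage 2 presents R3+R4 = 1743 Ω as a load on stage 1's tap.
Stage 1's lower leg becomes R2‖(R3+R4) = 1698 Ω, so V_mid = 28.8 × 1698/1968 = 24.85 V.
Stage 2 is itself unloaded: V_out = V_mid × R4/(R3+R4) = 24.85 × 996/1743 = 14.2 V.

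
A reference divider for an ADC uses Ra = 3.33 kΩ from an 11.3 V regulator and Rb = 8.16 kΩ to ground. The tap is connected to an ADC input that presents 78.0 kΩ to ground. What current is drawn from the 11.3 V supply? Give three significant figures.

Rb‖R_L = 7.387 kΩ, so the source sees Ra + Rb‖R_L = 10.72 kΩ.
I = 11.3 V / 10.72 kΩ = 1.05 mA.

I ≈ 1.05 mA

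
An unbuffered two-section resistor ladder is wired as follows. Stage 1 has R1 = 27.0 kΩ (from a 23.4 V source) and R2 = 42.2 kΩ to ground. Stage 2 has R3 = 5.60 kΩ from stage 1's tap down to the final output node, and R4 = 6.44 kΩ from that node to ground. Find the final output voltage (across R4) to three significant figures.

V_out ≈ 3.22 V

Stage 2 presents R3+R4 = 12.04 kΩ as a load on stage 1's tap.
Stage 1's lower leg becomes R2‖(R3+R4) = 9.367 kΩ, so V_mid = 23.4 × 9.367/36.37 = 6.027 V.
Stage 2 is itself unloaded: V_out = V_mid × R4/(R3+R4) = 6.027 × 6.44/12.04 = 3.22 V.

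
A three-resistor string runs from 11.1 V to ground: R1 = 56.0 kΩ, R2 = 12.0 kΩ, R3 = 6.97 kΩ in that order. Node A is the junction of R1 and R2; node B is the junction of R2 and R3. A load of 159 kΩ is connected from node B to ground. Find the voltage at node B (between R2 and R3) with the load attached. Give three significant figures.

V ≈ 0.993 V

At node B, R3 is in parallel with the load: R3‖R_L = 6.677 kΩ.
Below node A the resistance is R2 + (R3‖R_L) = 18.68 kΩ, so V_A = 11.1 × 18.68/74.68 = 2.776 V.
Then V_B = V_A × (R3‖R_L)/(R2 + R3‖R_L) = 2.776 × 6.677/18.68 = 0.993 V.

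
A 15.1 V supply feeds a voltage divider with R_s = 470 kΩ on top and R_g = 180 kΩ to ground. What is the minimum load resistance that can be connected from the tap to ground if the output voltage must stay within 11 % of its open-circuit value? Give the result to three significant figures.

Output resistance R_th = R_s‖R_g = (470 × 180)/650.0 = 130.2 kΩ.
The fractional drop is R_th/(R_th + R_L); requiring this ≤ 0.110 gives R_L ≥ R_th(1/0.110 − 1) = 130.2 × 8.091 = 1.05 MΩ.

R_L(min) ≈ 1.05 MΩ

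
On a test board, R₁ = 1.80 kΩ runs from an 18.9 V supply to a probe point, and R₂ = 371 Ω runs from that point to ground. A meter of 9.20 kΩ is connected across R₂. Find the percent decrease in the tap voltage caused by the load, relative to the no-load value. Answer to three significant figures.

The divider's output (Thévenin) resistance is R₁‖R₂ = 307.6 Ω.
Fractional drop under load = R_th/(R_th + R_L) = 307.6 / (307.6 + 9200) = 0.03235.
So the output falls by 3.24 %.

3.24 %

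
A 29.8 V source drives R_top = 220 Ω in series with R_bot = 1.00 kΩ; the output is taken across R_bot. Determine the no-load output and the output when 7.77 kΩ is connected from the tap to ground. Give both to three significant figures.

Unloaded: 24.4 V; loaded: 23.9 V

Open-circuit: V = 29.8 × 1000/(220 + 1000) = 24.4 V.
With the load, R_bot becomes R_bot‖R_L = 886.0 Ω, so V = 29.8 × 886.0/1106 = 23.9 V.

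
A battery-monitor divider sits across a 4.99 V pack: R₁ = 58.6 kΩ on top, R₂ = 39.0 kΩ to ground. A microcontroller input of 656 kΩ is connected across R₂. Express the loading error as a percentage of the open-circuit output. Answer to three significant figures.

3.45 %

The divider's output (Thévenin) resistance is R₁‖R₂ = 23.42 kΩ.
Fractional drop under load = R_th/(R_th + R_L) = 23.42 / (23.42 + 656) = 0.03446.
So the output falls by 3.45 %.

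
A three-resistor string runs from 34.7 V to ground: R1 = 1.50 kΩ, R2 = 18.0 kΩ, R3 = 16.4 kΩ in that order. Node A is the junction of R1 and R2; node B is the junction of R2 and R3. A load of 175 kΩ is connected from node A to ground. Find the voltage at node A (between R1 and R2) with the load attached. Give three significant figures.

Below node A the series string R2+R3 = 34.40 kΩ sits in parallel with the 175 kΩ load: 28.75 kΩ.
V_A = 34.7 × 28.75/(1.50 + 28.75) = 33.0 V.

V ≈ 33.0 V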